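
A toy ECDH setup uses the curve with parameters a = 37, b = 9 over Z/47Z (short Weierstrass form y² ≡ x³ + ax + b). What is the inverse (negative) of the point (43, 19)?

(43, 28)

-(43, 19) = (43, -19 mod 47) = (43, 28).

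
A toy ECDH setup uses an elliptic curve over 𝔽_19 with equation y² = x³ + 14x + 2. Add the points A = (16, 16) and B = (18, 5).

(16, 16) + (18, 5). λ = (5 - 16)/(18 - 16) ≡ 8/2 mod 19. 2⁻¹ ≡ 10 (mod 19), so λ ≡ 4.
  x = λ² - 16 - 18 = 16 - 34 ≡ 1; y = λ·(16 - 1) - 16 ≡ 6. → (1, 6)

(1, 6)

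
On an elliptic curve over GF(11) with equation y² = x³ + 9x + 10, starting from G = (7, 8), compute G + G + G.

Repeated addition: build up to 3G.
2G: tangent at (7, 8): λ = (3·7² + 9)/(2·8) ≡ 2/5. 5⁻¹ ≡ 9 (mod 11), so λ ≡ 2·9 ≡ 7.
  x = λ² - 7 - 7 = 49 - 14 ≡ 2; y = λ·(7 - 2) - 8 ≡ 5. → (2, 5)
3G: (2, 5) + (7, 8). λ = (8 - 5)/(7 - 2) ≡ 3/5 mod 11. 5⁻¹ ≡ 9 (mod 11) since 5·9 = 45 ≡ 1, so λ ≡ 5.
  x = λ² - 2 - 7 = 25 - 9 ≡ 5; y = λ·(2 - 5) - 5 ≡ 2. → (5, 2)

(5, 2)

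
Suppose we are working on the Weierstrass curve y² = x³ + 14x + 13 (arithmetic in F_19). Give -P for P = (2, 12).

(2, 7)

-(2, 12) = (2, -12 mod 19) = (2, 7).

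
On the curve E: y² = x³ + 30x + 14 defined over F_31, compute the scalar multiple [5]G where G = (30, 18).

(2, 12)

Double-and-add on 5 = (101)₂. Start with G = (30, 18) for the leading 1-bit.
double: tangent at (30, 18): λ = (3·30² + 30)/(2·18) ≡ 2/5. 5⁻¹ ≡ 25 (mod 31), so λ ≡ 2·25 ≡ 19.
  x = λ² - 30 - 30 = 361 - 60 ≡ 22; y = λ·(30 - 22) - 18 ≡ 10. → (22, 10)
double: tangent at (22, 10): λ = (3·22² + 30)/(2·10) ≡ 25/20. 20⁻¹ ≡ 14 (mod 31), so λ ≡ 25·14 ≡ 9.
  x = λ² - 22 - 22 = 81 - 44 ≡ 6; y = λ·(22 - 6) - 10 ≡ 10. → (6, 10)
add G: (6, 10) + (30, 18). λ = (18 - 10)/(30 - 6) ≡ 8/24 mod 31. 24⁻¹ ≡ 22 (mod 31), so λ ≡ 21.
  x = λ² - 6 - 30 = 441 - 36 ≡ 2; y = λ·(6 - 2) - 10 ≡ 12. → (2, 12)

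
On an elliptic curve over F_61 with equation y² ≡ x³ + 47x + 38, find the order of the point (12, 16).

2P: tangent at (12, 16): λ = (3·12² + 47)/(2·16) ≡ 52/32. 32⁻¹ ≡ 21 (mod 61), so λ ≡ 52·21 ≡ 55.
  x = λ² - 12 - 12 = 3025 - 24 ≡ 12; y = λ·(12 - 12) - 16 ≡ 45. → (12, 45)
3P: (12, 45) + (12, 16): same x and y₁ ≡ -y₂, so the sum is O.
3P = O, so the order is 3.

3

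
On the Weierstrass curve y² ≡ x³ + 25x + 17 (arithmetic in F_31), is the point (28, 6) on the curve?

no

y² = 6² ≡ 5; x³ + 25x + 17 = 22669 ≡ 8 (mod 31). 5 ≠ 8.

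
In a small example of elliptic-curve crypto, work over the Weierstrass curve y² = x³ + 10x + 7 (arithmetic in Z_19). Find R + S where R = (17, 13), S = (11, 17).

(17, 13) + (11, 17). λ = (17 - 13)/(11 - 17) ≡ 4/13 mod 19. 13⁻¹ ≡ 3 (mod 19), so λ ≡ 12.
  x = λ² - 17 - 11 = 144 - 28 ≡ 2; y = λ·(17 - 2) - 13 ≡ 15. → (2, 15)

(2, 15)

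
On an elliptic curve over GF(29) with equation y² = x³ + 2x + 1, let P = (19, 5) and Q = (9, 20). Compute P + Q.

(19, 5) + (9, 20). λ = (20 - 5)/(9 - 19) ≡ 15/19 mod 29. 19⁻¹ ≡ 26 (mod 29), so λ ≡ 13.
  x = λ² - 19 - 9 = 169 - 28 ≡ 25; y = λ·(19 - 25) - 5 ≡ 4. → (25, 4)

(25, 4)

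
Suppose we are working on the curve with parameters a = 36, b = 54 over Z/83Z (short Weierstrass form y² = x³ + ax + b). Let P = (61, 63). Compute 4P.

Repeated addition: build up to 4P.
2P: tangent at (61, 63): λ = (3·61² + 36)/(2·63) ≡ 77/43. 43⁻¹ ≡ 56 (mod 83), so λ ≡ 77·56 ≡ 79.
  x = λ² - 61 - 61 = 6241 - 122 ≡ 60; y = λ·(61 - 60) - 63 ≡ 16. → (60, 16)
3P: (60, 16) + (61, 63). λ = (63 - 16)/(61 - 60) ≡ 47/1 mod 83. 1⁻¹ ≡ 1 (mod 83) since 1·1 = 1 ≡ 1, so λ ≡ 47.
  x = λ² - 60 - 61 = 2209 - 121 ≡ 13; y = λ·(60 - 13) - 16 ≡ 35. → (13, 35)
4P: (13, 35) + (61, 63). λ = (63 - 35)/(61 - 13) ≡ 28/48 mod 83. 48⁻¹ ≡ 64 (mod 83), so λ ≡ 49.
  x = λ² - 13 - 61 = 2401 - 74 ≡ 3; y = λ·(13 - 3) - 35 ≡ 40. → (3, 40)

(3, 40)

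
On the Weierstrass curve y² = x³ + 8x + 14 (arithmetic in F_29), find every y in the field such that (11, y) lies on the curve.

x³ + 8x + 14 = 1433 ≡ 12 (mod 29).
12 is a non-residue mod 29; no y exists.

none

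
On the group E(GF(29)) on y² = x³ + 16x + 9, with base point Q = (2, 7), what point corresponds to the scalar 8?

(23, 25)

Double-and-add on 8 = (1000)₂. Start with Q = (2, 7) for the leading 1-bit.
double: tangent at (2, 7): λ = (3·2² + 16)/(2·7) ≡ 28/14. 14⁻¹ ≡ 27 (mod 29), so λ ≡ 28·27 ≡ 2.
  x = λ² - 2 - 2 = 4 - 4 ≡ 0; y = λ·(2 - 0) - 7 ≡ 26. → (0, 26)
double: tangent at (0, 26): λ = (3·0² + 16)/(2·26) ≡ 16/23. 23⁻¹ ≡ 24 (mod 29) since 23·24 = 552 ≡ 1, so λ ≡ 16·24 ≡ 7.
  x = λ² - 0 - 0 = 49 - 0 ≡ 20; y = λ·(0 - 20) - 26 ≡ 8. → (20, 8)
double: tangent at (20, 8): λ = (3·20² + 16)/(2·8) ≡ 27/16. 16⁻¹ ≡ 20 (mod 29), so λ ≡ 27·20 ≡ 18.
  x = λ² - 20 - 20 = 324 - 40 ≡ 23; y = λ·(20 - 23) - 8 ≡ 25. → (23, 25)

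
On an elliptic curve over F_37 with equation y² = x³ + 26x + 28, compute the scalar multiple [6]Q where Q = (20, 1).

Repeated addition: build up to 6Q.
2Q: tangent at (20, 1): λ = (3·20² + 26)/(2·1) ≡ 5/2. 2⁻¹ ≡ 19 (mod 37), so λ ≡ 5·19 ≡ 21.
  x = λ² - 20 - 20 = 441 - 40 ≡ 31; y = λ·(20 - 31) - 1 ≡ 27. → (31, 27)
3Q: (31, 27) + (20, 1). λ = (1 - 27)/(20 - 31) ≡ 11/26 mod 37. 26⁻¹ ≡ 10 (mod 37), so λ ≡ 36.
  x = λ² - 31 - 20 = 1296 - 51 ≡ 24; y = λ·(31 - 24) - 27 ≡ 3. → (24, 3)
4Q: (24, 3) + (20, 1). λ = (1 - 3)/(20 - 24) ≡ 35/33 mod 37. 33⁻¹ ≡ 9 (mod 37) since 33·9 = 297 ≡ 1, so λ ≡ 19.
  x = λ² - 24 - 20 = 361 - 44 ≡ 21; y = λ·(24 - 21) - 3 ≡ 17. → (21, 17)
5Q: (21, 17) + (20, 1). λ = (1 - 17)/(20 - 21) ≡ 21/36 mod 37. 36⁻¹ ≡ 36 (mod 37), so λ ≡ 16.
  x = λ² - 21 - 20 = 256 - 41 ≡ 30; y = λ·(21 - 30) - 17 ≡ 24. → (30, 24)
6Q: (30, 24) + (20, 1). λ = (1 - 24)/(20 - 30) ≡ 14/27 mod 37. 27⁻¹ ≡ 11 (mod 37), so λ ≡ 6.
  x = λ² - 30 - 20 = 36 - 50 ≡ 23; y = λ·(30 - 23) - 24 ≡ 18. → (23, 18)

(23, 18)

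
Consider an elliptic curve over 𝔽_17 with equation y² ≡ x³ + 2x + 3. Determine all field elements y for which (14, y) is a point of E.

x³ + 2x + 3 = 2775 ≡ 4 (mod 17).
Square roots of 4 mod 17: 2 and 15 (since 2² = 4 ≡ 4).

2, 15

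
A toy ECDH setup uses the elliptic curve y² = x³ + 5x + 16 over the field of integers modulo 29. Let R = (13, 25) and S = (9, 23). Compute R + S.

(0, 25)

(13, 25) + (9, 23). λ = (23 - 25)/(9 - 13) ≡ 27/25 mod 29. 25⁻¹ ≡ 7 (mod 29), so λ ≡ 15.
  x = λ² - 13 - 9 = 225 - 22 ≡ 0; y = λ·(13 - 0) - 25 ≡ 25. → (0, 25)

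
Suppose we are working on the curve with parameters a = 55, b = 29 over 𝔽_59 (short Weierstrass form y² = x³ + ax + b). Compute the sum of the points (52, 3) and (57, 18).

(52, 3) + (57, 18). λ = (18 - 3)/(57 - 52) ≡ 15/5 mod 59. 5⁻¹ ≡ 12 (mod 59), so λ ≡ 3.
  x = λ² - 52 - 57 = 9 - 109 ≡ 18; y = λ·(52 - 18) - 3 ≡ 40. → (18, 40)

(18, 40)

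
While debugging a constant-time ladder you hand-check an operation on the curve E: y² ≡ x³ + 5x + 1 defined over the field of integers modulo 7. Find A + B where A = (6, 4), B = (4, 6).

(5, 2)

(6, 4) + (4, 6). λ = (6 - 4)/(4 - 6) ≡ 2/5 mod 7. 5⁻¹ ≡ 3 (mod 7) since 5·3 = 15 ≡ 1, so λ ≡ 6.
  x = λ² - 6 - 4 = 36 - 10 ≡ 5; y = λ·(6 - 5) - 4 ≡ 2. → (5, 2)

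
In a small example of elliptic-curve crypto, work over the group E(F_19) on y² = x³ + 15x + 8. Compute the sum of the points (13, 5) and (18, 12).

(12, 4)

(13, 5) + (18, 12). λ = (12 - 5)/(18 - 13) ≡ 7/5 mod 19. 5⁻¹ ≡ 4 (mod 19), so λ ≡ 9.
  x = λ² - 13 - 18 = 81 - 31 ≡ 12; y = λ·(13 - 12) - 5 ≡ 4. → (12, 4)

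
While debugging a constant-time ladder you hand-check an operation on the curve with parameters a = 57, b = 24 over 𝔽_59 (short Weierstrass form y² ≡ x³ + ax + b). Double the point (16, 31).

tangent at (16, 31): λ = (3·16² + 57)/(2·31) ≡ 58/3. 3⁻¹ ≡ 20 (mod 59) since 3·20 = 60 ≡ 1, so λ ≡ 58·20 ≡ 39.
  x = λ² - 16 - 16 = 1521 - 32 ≡ 14; y = λ·(16 - 14) - 31 ≡ 47. → (14, 47)

(14, 47)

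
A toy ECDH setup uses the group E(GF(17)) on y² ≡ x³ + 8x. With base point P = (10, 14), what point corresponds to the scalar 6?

Repeated addition: build up to 6P.
2P: tangent at (10, 14): λ = (3·10² + 8)/(2·14) ≡ 2/11. 11⁻¹ ≡ 14 (mod 17), so λ ≡ 2·14 ≡ 11.
  x = λ² - 10 - 10 = 121 - 20 ≡ 16; y = λ·(10 - 16) - 14 ≡ 5. → (16, 5)
3P: (16, 5) + (10, 14). λ = (14 - 5)/(10 - 16) ≡ 9/11 mod 17. 11⁻¹ ≡ 14 (mod 17) since 11·14 = 154 ≡ 1, so λ ≡ 7.
  x = λ² - 16 - 10 = 49 - 26 ≡ 6; y = λ·(16 - 6) - 5 ≡ 14. → (6, 14)
4P: (6, 14) + (10, 14). λ = (14 - 14)/(10 - 6) ≡ 0/4 mod 17. 4⁻¹ ≡ 13 (mod 17), so λ ≡ 0.
  x = λ² - 6 - 10 = 0 - 16 ≡ 1; y = λ·(6 - 1) - 14 ≡ 3. → (1, 3)
5P: (1, 3) + (10, 14). λ = (14 - 3)/(10 - 1) ≡ 11/9 mod 17. 9⁻¹ ≡ 2 (mod 17) since 9·2 = 18 ≡ 1, so λ ≡ 5.
  x = λ² - 1 - 10 = 25 - 11 ≡ 14; y = λ·(1 - 14) - 3 ≡ 0. → (14, 0)
6P: (14, 0) + (10, 14). λ = (14 - 0)/(10 - 14) ≡ 14/13 mod 17. 13⁻¹ ≡ 4 (mod 17), so λ ≡ 5.
  x = λ² - 14 - 10 = 25 - 24 ≡ 1; y = λ·(14 - 1) - 0 ≡ 14. → (1, 14)

(1, 14)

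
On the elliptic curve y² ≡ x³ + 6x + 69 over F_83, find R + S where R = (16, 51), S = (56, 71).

(16, 51) + (56, 71). λ = (71 - 51)/(56 - 16) ≡ 20/40 mod 83. 40⁻¹ ≡ 27 (mod 83), so λ ≡ 42.
  x = λ² - 16 - 56 = 1764 - 72 ≡ 32; y = λ·(16 - 32) - 51 ≡ 24. → (32, 24)

(32, 24)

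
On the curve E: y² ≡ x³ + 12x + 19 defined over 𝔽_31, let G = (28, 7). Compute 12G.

Repeated addition: build up to 12G.
2G: tangent at (28, 7): λ = (3·28² + 12)/(2·7) ≡ 8/14. 14⁻¹ ≡ 20 (mod 31), so λ ≡ 8·20 ≡ 5.
  x = λ² - 28 - 28 = 25 - 56 ≡ 0; y = λ·(28 - 0) - 7 ≡ 9. → (0, 9)
3G: (0, 9) + (28, 7). λ = (7 - 9)/(28 - 0) ≡ 29/28 mod 31. 28⁻¹ ≡ 10 (mod 31), so λ ≡ 11.
  x = λ² - 0 - 28 = 121 - 28 ≡ 0; y = λ·(0 - 0) - 9 ≡ 22. → (0, 22)
4G: (0, 22) + (28, 7). λ = (7 - 22)/(28 - 0) ≡ 16/28 mod 31. 28⁻¹ ≡ 10 (mod 31), so λ ≡ 5.
  x = λ² - 0 - 28 = 25 - 28 ≡ 28; y = λ·(0 - 28) - 22 ≡ 24. → (28, 24)
5G: (28, 24) + (28, 7): same x and y₁ ≡ -y₂, so the sum is 𝒪.
6G: 𝒪 + (28, 7) = (28, 7) (identity).
7G: tangent at (28, 7): λ = (3·28² + 12)/(2·7) ≡ 8/14. 14⁻¹ ≡ 20 (mod 31), so λ ≡ 8·20 ≡ 5.
  x = λ² - 28 - 28 = 25 - 56 ≡ 0; y = λ·(28 - 0) - 7 ≡ 9. → (0, 9)
8G: (0, 9) + (28, 7). λ = (7 - 9)/(28 - 0) ≡ 29/28 mod 31. 28⁻¹ ≡ 10 (mod 31), so λ ≡ 11.
  x = λ² - 0 - 28 = 121 - 28 ≡ 0; y = λ·(0 - 0) - 9 ≡ 22. → (0, 22)
9G: (0, 22) + (28, 7). λ = (7 - 22)/(28 - 0) ≡ 16/28 mod 31. 28⁻¹ ≡ 10 (mod 31) since 28·10 = 280 ≡ 1, so λ ≡ 5.
  x = λ² - 0 - 28 = 25 - 28 ≡ 28; y = λ·(0 - 28) - 22 ≡ 24. → (28, 24)
10G: (28, 24) + (28, 7): same x and y₁ ≡ -y₂, so the sum is 𝒪.
11G: 𝒪 + (28, 7) = (28, 7) (identity).
12G: tangent at (28, 7): λ = (3·28² + 12)/(2·7) ≡ 8/14. 14⁻¹ ≡ 20 (mod 31), so λ ≡ 8·20 ≡ 5.
  x = λ² - 28 - 28 = 25 - 56 ≡ 0; y = λ·(28 - 0) - 7 ≡ 9. → (0, 9)

(0, 9)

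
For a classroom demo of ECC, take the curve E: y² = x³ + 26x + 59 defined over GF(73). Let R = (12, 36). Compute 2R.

tangent at (12, 36): λ = (3·12² + 26)/(2·36) ≡ 20/72. 72⁻¹ ≡ 72 (mod 73), so λ ≡ 20·72 ≡ 53.
  x = λ² - 12 - 12 = 2809 - 24 ≡ 11; y = λ·(12 - 11) - 36 ≡ 17. → (11, 17)

(11, 17)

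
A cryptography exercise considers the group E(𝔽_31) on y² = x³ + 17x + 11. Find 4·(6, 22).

Write Q = (6, 22).
Repeated addition: build up to 4Q.
2Q: tangent at (6, 22): λ = (3·6² + 17)/(2·22) ≡ 1/13. 13⁻¹ ≡ 12 (mod 31), so λ ≡ 1·12 ≡ 12.
  x = λ² - 6 - 6 = 144 - 12 ≡ 8; y = λ·(6 - 8) - 22 ≡ 16. → (8, 16)
3Q: (8, 16) + (6, 22). λ = (22 - 16)/(6 - 8) ≡ 6/29 mod 31. 29⁻¹ ≡ 15 (mod 31), so λ ≡ 28.
  x = λ² - 8 - 6 = 784 - 14 ≡ 26; y = λ·(8 - 26) - 16 ≡ 7. → (26, 7)
4Q: (26, 7) + (6, 22). λ = (22 - 7)/(6 - 26) ≡ 15/11 mod 31. 11⁻¹ ≡ 17 (mod 31) since 11·17 = 187 ≡ 1, so λ ≡ 7.
  x = λ² - 26 - 6 = 49 - 32 ≡ 17; y = λ·(26 - 17) - 7 ≡ 25. → (17, 25)

(17, 25)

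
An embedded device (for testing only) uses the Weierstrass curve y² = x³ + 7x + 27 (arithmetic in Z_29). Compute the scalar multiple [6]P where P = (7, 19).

Double-and-add on 6 = (110)₂. Start with P = (7, 19) for the leading 1-bit.
double: tangent at (7, 19): λ = (3·7² + 7)/(2·19) ≡ 9/9. 9⁻¹ ≡ 13 (mod 29) since 9·13 = 117 ≡ 1, so λ ≡ 9·13 ≡ 1.
  x = λ² - 7 - 7 = 1 - 14 ≡ 16; y = λ·(7 - 16) - 19 ≡ 1. → (16, 1)
add P: (16, 1) + (7, 19). λ = (19 - 1)/(7 - 16) ≡ 18/20 mod 29. 20⁻¹ ≡ 16 (mod 29) since 20·16 = 320 ≡ 1, so λ ≡ 27.
  x = λ² - 16 - 7 = 729 - 23 ≡ 10; y = λ·(16 - 10) - 1 ≡ 16. → (10, 16)
double: tangent at (10, 16): λ = (3·10² + 7)/(2·16) ≡ 17/3. 3⁻¹ ≡ 10 (mod 29) since 3·10 = 30 ≡ 1, so λ ≡ 17·10 ≡ 25.
  x = λ² - 10 - 10 = 625 - 20 ≡ 25; y = λ·(10 - 25) - 16 ≡ 15. → (25, 15)

(25, 15)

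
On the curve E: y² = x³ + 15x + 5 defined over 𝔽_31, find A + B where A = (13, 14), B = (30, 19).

(6, 30)

(13, 14) + (30, 19). λ = (19 - 14)/(30 - 13) ≡ 5/17 mod 31. 17⁻¹ ≡ 11 (mod 31), so λ ≡ 24.
  x = λ² - 13 - 30 = 576 - 43 ≡ 6; y = λ·(13 - 6) - 14 ≡ 30. → (6, 30)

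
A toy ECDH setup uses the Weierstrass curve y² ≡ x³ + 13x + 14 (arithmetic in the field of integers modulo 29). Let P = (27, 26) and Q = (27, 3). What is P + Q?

The two points share x = 27 and their y-coordinates satisfy 26 + 3 ≡ 0 (mod 29), so they are inverses. Their sum is O.

O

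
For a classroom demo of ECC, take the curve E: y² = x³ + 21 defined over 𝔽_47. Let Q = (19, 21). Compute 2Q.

(43, 45)

tangent at (19, 21): λ = (3·19² + 0)/(2·21) ≡ 2/42. 42⁻¹ ≡ 28 (mod 47) since 42·28 = 1176 ≡ 1, so λ ≡ 2·28 ≡ 9.
  x = λ² - 19 - 19 = 81 - 38 ≡ 43; y = λ·(19 - 43) - 21 ≡ 45. → (43, 45)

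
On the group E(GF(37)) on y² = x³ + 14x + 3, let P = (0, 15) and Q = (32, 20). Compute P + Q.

(0, 15) + (32, 20). λ = (20 - 15)/(32 - 0) ≡ 5/32 mod 37. 32⁻¹ ≡ 22 (mod 37) since 32·22 = 704 ≡ 1, so λ ≡ 36.
  x = λ² - 0 - 32 = 1296 - 32 ≡ 6; y = λ·(0 - 6) - 15 ≡ 28. → (6, 28)

(6, 28)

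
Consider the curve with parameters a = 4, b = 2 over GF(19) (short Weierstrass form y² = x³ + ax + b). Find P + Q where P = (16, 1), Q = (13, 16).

(15, 13)

(16, 1) + (13, 16). λ = (16 - 1)/(13 - 16) ≡ 15/16 mod 19. 16⁻¹ ≡ 6 (mod 19) since 16·6 = 96 ≡ 1, so λ ≡ 14.
  x = λ² - 16 - 13 = 196 - 29 ≡ 15; y = λ·(16 - 15) - 1 ≡ 13. → (15, 13)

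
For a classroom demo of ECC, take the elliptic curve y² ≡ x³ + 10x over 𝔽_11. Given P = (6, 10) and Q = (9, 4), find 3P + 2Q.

(6, 10)

First 3P:
Repeated addition: build up to 3P.
2P: tangent at (6, 10): λ = (3·6² + 10)/(2·10) ≡ 8/9. 9⁻¹ ≡ 5 (mod 11), so λ ≡ 8·5 ≡ 7.
  x = λ² - 6 - 6 = 49 - 12 ≡ 4; y = λ·(6 - 4) - 10 ≡ 4. → (4, 4)
3P: (4, 4) + (6, 10). λ = (10 - 4)/(6 - 4) ≡ 6/2 mod 11. 2⁻¹ ≡ 6 (mod 11) since 2·6 = 12 ≡ 1, so λ ≡ 3.
  x = λ² - 4 - 6 = 9 - 10 ≡ 10; y = λ·(4 - 10) - 4 ≡ 0. → (10, 0)
3P = (10, 0).
Next 2Q:
Repeated addition: build up to 2Q.
2Q: tangent at (9, 4): λ = (3·9² + 10)/(2·4) ≡ 0/8. 8⁻¹ ≡ 7 (mod 11) since 8·7 = 56 ≡ 1, so λ ≡ 0·7 ≡ 0.
  x = λ² - 9 - 9 = 0 - 18 ≡ 4; y = λ·(9 - 4) - 4 ≡ 7. → (4, 7)
2Q = (4, 7).
Finally 3P + 2Q:
(10, 0) + (4, 7). λ = (7 - 0)/(4 - 10) ≡ 7/5 mod 11. 5⁻¹ ≡ 9 (mod 11) since 5·9 = 45 ≡ 1, so λ ≡ 8.
  x = λ² - 10 - 4 = 64 - 14 ≡ 6; y = λ·(10 - 6) - 0 ≡ 10. → (6, 10)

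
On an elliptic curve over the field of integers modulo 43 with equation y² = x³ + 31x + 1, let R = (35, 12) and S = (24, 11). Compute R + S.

(35, 12) + (24, 11). λ = (11 - 12)/(24 - 35) ≡ 42/32 mod 43. 32⁻¹ ≡ 39 (mod 43) since 32·39 = 1248 ≡ 1, so λ ≡ 4.
  x = λ² - 35 - 24 = 16 - 59 ≡ 0; y = λ·(35 - 0) - 12 ≡ 42. → (0, 42)

(0, 42)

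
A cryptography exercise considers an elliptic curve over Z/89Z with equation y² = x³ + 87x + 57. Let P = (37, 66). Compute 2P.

(49, 22)

tangent at (37, 66): λ = (3·37² + 87)/(2·66) ≡ 11/43. 43⁻¹ ≡ 29 (mod 89) since 43·29 = 1247 ≡ 1, so λ ≡ 11·29 ≡ 52.
  x = λ² - 37 - 37 = 2704 - 74 ≡ 49; y = λ·(37 - 49) - 66 ≡ 22. → (49, 22)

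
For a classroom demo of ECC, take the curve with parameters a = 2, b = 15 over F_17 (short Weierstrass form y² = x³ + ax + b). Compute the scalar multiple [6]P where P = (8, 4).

Double-and-add on 6 = (110)₂. Start with P = (8, 4) for the leading 1-bit.
double: tangent at (8, 4): λ = (3·8² + 2)/(2·4) ≡ 7/8. 8⁻¹ ≡ 15 (mod 17), so λ ≡ 7·15 ≡ 3.
  x = λ² - 8 - 8 = 9 - 16 ≡ 10; y = λ·(8 - 10) - 4 ≡ 7. → (10, 7)
add P: (10, 7) + (8, 4). λ = (4 - 7)/(8 - 10) ≡ 14/15 mod 17. 15⁻¹ ≡ 8 (mod 17), so λ ≡ 10.
  x = λ² - 10 - 8 = 100 - 18 ≡ 14; y = λ·(10 - 14) - 7 ≡ 4. → (14, 4)
double: tangent at (14, 4): λ = (3·14² + 2)/(2·4) ≡ 12/8. 8⁻¹ ≡ 15 (mod 17) since 8·15 = 120 ≡ 1, so λ ≡ 12·15 ≡ 10.
  x = λ² - 14 - 14 = 100 - 28 ≡ 4; y = λ·(14 - 4) - 4 ≡ 11. → (4, 11)

(4, 11)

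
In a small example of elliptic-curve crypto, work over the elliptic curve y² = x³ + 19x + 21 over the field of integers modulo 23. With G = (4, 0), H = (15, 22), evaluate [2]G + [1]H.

First 2G:
Repeated addition: build up to 2G.
2G: (4, 0) + (4, 0): same x and y₁ ≡ -y₂, so the sum is O.
2G = O.
Finally 2G + H:
O + (15, 22) = (15, 22) (identity).

(15, 22)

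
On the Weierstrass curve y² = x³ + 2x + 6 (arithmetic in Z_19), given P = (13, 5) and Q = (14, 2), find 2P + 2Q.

(14, 17)

First 2P:
Repeated addition: build up to 2P.
2P: tangent at (13, 5): λ = (3·13² + 2)/(2·5) ≡ 15/10. 10⁻¹ ≡ 2 (mod 19), so λ ≡ 15·2 ≡ 11.
  x = λ² - 13 - 13 = 121 - 26 ≡ 0; y = λ·(13 - 0) - 5 ≡ 5. → (0, 5)
2P = (0, 5).
Next 2Q:
Repeated addition: build up to 2Q.
2Q: tangent at (14, 2): λ = (3·14² + 2)/(2·2) ≡ 1/4. 4⁻¹ ≡ 5 (mod 19), so λ ≡ 1·5 ≡ 5.
  x = λ² - 14 - 14 = 25 - 28 ≡ 16; y = λ·(14 - 16) - 2 ≡ 7. → (16, 7)
2Q = (16, 7).
Finally 2P + 2Q:
(0, 5) + (16, 7). λ = (7 - 5)/(16 - 0) ≡ 2/16 mod 19. 16⁻¹ ≡ 6 (mod 19), so λ ≡ 12.
  x = λ² - 0 - 16 = 144 - 16 ≡ 14; y = λ·(0 - 14) - 5 ≡ 17. → (14, 17)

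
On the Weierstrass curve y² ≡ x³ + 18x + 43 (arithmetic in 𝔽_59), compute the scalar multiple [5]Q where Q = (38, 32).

Double-and-add on 5 = (101)₂. Start with Q = (38, 32) for the leading 1-bit.
double: tangent at (38, 32): λ = (3·38² + 18)/(2·32) ≡ 43/5. 5⁻¹ ≡ 12 (mod 59), so λ ≡ 43·12 ≡ 44.
  x = λ² - 38 - 38 = 1936 - 76 ≡ 31; y = λ·(38 - 31) - 32 ≡ 40. → (31, 40)
double: tangent at (31, 40): λ = (3·31² + 18)/(2·40) ≡ 10/21. 21⁻¹ ≡ 45 (mod 59), so λ ≡ 10·45 ≡ 37.
  x = λ² - 31 - 31 = 1369 - 62 ≡ 9; y = λ·(31 - 9) - 40 ≡ 7. → (9, 7)
add Q: (9, 7) + (38, 32). λ = (32 - 7)/(38 - 9) ≡ 25/29 mod 59. 29⁻¹ ≡ 57 (mod 59), so λ ≡ 9.
  x = λ² - 9 - 38 = 81 - 47 ≡ 34; y = λ·(9 - 34) - 7 ≡ 4. → (34, 4)

(34, 4)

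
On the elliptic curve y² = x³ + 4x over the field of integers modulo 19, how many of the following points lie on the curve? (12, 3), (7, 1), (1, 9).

(12, 3): 3² ≡ 9, rhs ≡ 9 → on.
(7, 1): 1² ≡ 1, rhs ≡ 10 → off.
(1, 9): 9² ≡ 5, rhs ≡ 5 → on.

2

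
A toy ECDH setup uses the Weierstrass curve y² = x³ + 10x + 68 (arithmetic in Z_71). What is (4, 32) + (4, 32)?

tangent at (4, 32): λ = (3·4² + 10)/(2·32) ≡ 58/64. 64⁻¹ ≡ 10 (mod 71) since 64·10 = 640 ≡ 1, so λ ≡ 58·10 ≡ 12.
  x = λ² - 4 - 4 = 144 - 8 ≡ 65; y = λ·(4 - 65) - 32 ≡ 17. → (65, 17)

(65, 17)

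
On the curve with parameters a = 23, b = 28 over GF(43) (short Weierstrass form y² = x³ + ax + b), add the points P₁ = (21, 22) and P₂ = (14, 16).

(21, 22) + (14, 16). λ = (16 - 22)/(14 - 21) ≡ 37/36 mod 43. 36⁻¹ ≡ 6 (mod 43), so λ ≡ 7.
  x = λ² - 21 - 14 = 49 - 35 ≡ 14; y = λ·(21 - 14) - 22 ≡ 27. → (14, 27)

(14, 27)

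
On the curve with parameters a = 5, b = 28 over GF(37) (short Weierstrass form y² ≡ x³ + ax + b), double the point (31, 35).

(3, 25)

tangent at (31, 35): λ = (3·31² + 5)/(2·35) ≡ 2/33. 33⁻¹ ≡ 9 (mod 37), so λ ≡ 2·9 ≡ 18.
  x = λ² - 31 - 31 = 324 - 62 ≡ 3; y = λ·(31 - 3) - 35 ≡ 25. → (3, 25)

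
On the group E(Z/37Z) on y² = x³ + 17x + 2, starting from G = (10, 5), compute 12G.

(12, 11)

Repeated addition: build up to 12G.
2G: tangent at (10, 5): λ = (3·10² + 17)/(2·5) ≡ 21/10. 10⁻¹ ≡ 26 (mod 37), so λ ≡ 21·26 ≡ 28.
  x = λ² - 10 - 10 = 784 - 20 ≡ 24; y = λ·(10 - 24) - 5 ≡ 10. → (24, 10)
3G: (24, 10) + (10, 5). λ = (5 - 10)/(10 - 24) ≡ 32/23 mod 37. 23⁻¹ ≡ 29 (mod 37), so λ ≡ 3.
  x = λ² - 24 - 10 = 9 - 34 ≡ 12; y = λ·(24 - 12) - 10 ≡ 26. → (12, 26)
4G: (12, 26) + (10, 5). λ = (5 - 26)/(10 - 12) ≡ 16/35 mod 37. 35⁻¹ ≡ 18 (mod 37), so λ ≡ 29.
  x = λ² - 12 - 10 = 841 - 22 ≡ 5; y = λ·(12 - 5) - 26 ≡ 29. → (5, 29)
5G: (5, 29) + (10, 5). λ = (5 - 29)/(10 - 5) ≡ 13/5 mod 37. 5⁻¹ ≡ 15 (mod 37), so λ ≡ 10.
  x = λ² - 5 - 10 = 100 - 15 ≡ 11; y = λ·(5 - 11) - 29 ≡ 22. → (11, 22)
6G: (11, 22) + (10, 5). λ = (5 - 22)/(10 - 11) ≡ 20/36 mod 37. 36⁻¹ ≡ 36 (mod 37) since 36·36 = 1296 ≡ 1, so λ ≡ 17.
  x = λ² - 11 - 10 = 289 - 21 ≡ 9; y = λ·(11 - 9) - 22 ≡ 12. → (9, 12)
7G: (9, 12) + (10, 5). λ = (5 - 12)/(10 - 9) ≡ 30/1 mod 37. 1⁻¹ ≡ 1 (mod 37), so λ ≡ 30.
  x = λ² - 9 - 10 = 900 - 19 ≡ 30; y = λ·(9 - 30) - 12 ≡ 24. → (30, 24)
8G: (30, 24) + (10, 5). λ = (5 - 24)/(10 - 30) ≡ 18/17 mod 37. 17⁻¹ ≡ 24 (mod 37), so λ ≡ 25.
  x = λ² - 30 - 10 = 625 - 40 ≡ 30; y = λ·(30 - 30) - 24 ≡ 13. → (30, 13)
9G: (30, 13) + (10, 5). λ = (5 - 13)/(10 - 30) ≡ 29/17 mod 37. 17⁻¹ ≡ 24 (mod 37) since 17·24 = 408 ≡ 1, so λ ≡ 30.
  x = λ² - 30 - 10 = 900 - 40 ≡ 9; y = λ·(30 - 9) - 13 ≡ 25. → (9, 25)
10G: (9, 25) + (10, 5). λ = (5 - 25)/(10 - 9) ≡ 17/1 mod 37. 1⁻¹ ≡ 1 (mod 37) since 1·1 = 1 ≡ 1, so λ ≡ 17.
  x = λ² - 9 - 10 = 289 - 19 ≡ 11; y = λ·(9 - 11) - 25 ≡ 15. → (11, 15)
11G: (11, 15) + (10, 5). λ = (5 - 15)/(10 - 11) ≡ 27/36 mod 37. 36⁻¹ ≡ 36 (mod 37), so λ ≡ 10.
  x = λ² - 11 - 10 = 100 - 21 ≡ 5; y = λ·(11 - 5) - 15 ≡ 8. → (5, 8)
12G: (5, 8) + (10, 5). λ = (5 - 8)/(10 - 5) ≡ 34/5 mod 37. 5⁻¹ ≡ 15 (mod 37), so λ ≡ 29.
  x = λ² - 5 - 10 = 841 - 15 ≡ 12; y = λ·(5 - 12) - 8 ≡ 11. → (12, 11)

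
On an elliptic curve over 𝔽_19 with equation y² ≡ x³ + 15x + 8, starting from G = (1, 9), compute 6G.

O

Double-and-add on 6 = (110)₂. Start with G = (1, 9) for the leading 1-bit.
double: tangent at (1, 9): λ = (3·1² + 15)/(2·9) ≡ 18/18. 18⁻¹ ≡ 18 (mod 19), so λ ≡ 18·18 ≡ 1.
  x = λ² - 1 - 1 = 1 - 2 ≡ 18; y = λ·(1 - 18) - 9 ≡ 12. → (18, 12)
add G: (18, 12) + (1, 9). λ = (9 - 12)/(1 - 18) ≡ 16/2 mod 19. 2⁻¹ ≡ 10 (mod 19), so λ ≡ 8.
  x = λ² - 18 - 1 = 64 - 19 ≡ 7; y = λ·(18 - 7) - 12 ≡ 0. → (7, 0)
double: (7, 0) + (7, 0): same x and y₁ ≡ -y₂, so the sum is the point at infinity.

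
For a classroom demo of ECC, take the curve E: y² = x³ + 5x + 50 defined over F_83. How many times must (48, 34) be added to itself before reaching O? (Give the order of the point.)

6

2P: tangent at (48, 34): λ = (3·48² + 5)/(2·34) ≡ 28/68. 68⁻¹ ≡ 11 (mod 83), so λ ≡ 28·11 ≡ 59.
  x = λ² - 48 - 48 = 3481 - 96 ≡ 65; y = λ·(48 - 65) - 34 ≡ 42. → (65, 42)
3P: (65, 42) + (48, 34). λ = (34 - 42)/(48 - 65) ≡ 75/66 mod 83. 66⁻¹ ≡ 39 (mod 83) since 66·39 = 2574 ≡ 1, so λ ≡ 20.
  x = λ² - 65 - 48 = 400 - 113 ≡ 38; y = λ·(65 - 38) - 42 ≡ 0. → (38, 0)
4P: (38, 0) + (48, 34). λ = (34 - 0)/(48 - 38) ≡ 34/10 mod 83. 10⁻¹ ≡ 25 (mod 83) since 10·25 = 250 ≡ 1, so λ ≡ 20.
  x = λ² - 38 - 48 = 400 - 86 ≡ 65; y = λ·(38 - 65) - 0 ≡ 41. → (65, 41)
5P: (65, 41) + (48, 34). λ = (34 - 41)/(48 - 65) ≡ 76/66 mod 83. 66⁻¹ ≡ 39 (mod 83) since 66·39 = 2574 ≡ 1, so λ ≡ 59.
  x = λ² - 65 - 48 = 3481 - 113 ≡ 48; y = λ·(65 - 48) - 41 ≡ 49. → (48, 49)
6P: (48, 49) + (48, 34): same x and y₁ ≡ -y₂, so the sum is O.
6P = O, so the order is 6.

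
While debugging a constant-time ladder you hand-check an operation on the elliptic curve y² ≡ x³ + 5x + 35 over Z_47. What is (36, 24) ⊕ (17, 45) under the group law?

(36, 24) + (17, 45). λ = (45 - 24)/(17 - 36) ≡ 21/28 mod 47. 28⁻¹ ≡ 42 (mod 47), so λ ≡ 36.
  x = λ² - 36 - 17 = 1296 - 53 ≡ 21; y = λ·(36 - 21) - 24 ≡ 46. → (21, 46)

(21, 46)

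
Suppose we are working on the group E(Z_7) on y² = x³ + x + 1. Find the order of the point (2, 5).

2P: tangent at (2, 5): λ = (3·2² + 1)/(2·5) ≡ 6/3. 3⁻¹ ≡ 5 (mod 7), so λ ≡ 6·5 ≡ 2.
  x = λ² - 2 - 2 = 4 - 4 ≡ 0; y = λ·(2 - 0) - 5 ≡ 6. → (0, 6)
3P: (0, 6) + (2, 5). λ = (5 - 6)/(2 - 0) ≡ 6/2 mod 7. 2⁻¹ ≡ 4 (mod 7), so λ ≡ 3.
  x = λ² - 0 - 2 = 9 - 2 ≡ 0; y = λ·(0 - 0) - 6 ≡ 1. → (0, 1)
4P: (0, 1) + (2, 5). λ = (5 - 1)/(2 - 0) ≡ 4/2 mod 7. 2⁻¹ ≡ 4 (mod 7) since 2·4 = 8 ≡ 1, so λ ≡ 2.
  x = λ² - 0 - 2 = 4 - 2 ≡ 2; y = λ·(0 - 2) - 1 ≡ 2. → (2, 2)
5P: (2, 2) + (2, 5): same x and y₁ ≡ -y₂, so the sum is 𝒪.
5P = 𝒪, so the order is 5.

5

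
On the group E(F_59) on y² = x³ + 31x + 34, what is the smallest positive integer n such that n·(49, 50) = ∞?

2P: tangent at (49, 50): λ = (3·49² + 31)/(2·50) ≡ 36/41. 41⁻¹ ≡ 36 (mod 59), so λ ≡ 36·36 ≡ 57.
  x = λ² - 49 - 49 = 3249 - 98 ≡ 24; y = λ·(49 - 24) - 50 ≡ 18. → (24, 18)
3P: (24, 18) + (49, 50). λ = (50 - 18)/(49 - 24) ≡ 32/25 mod 59. 25⁻¹ ≡ 26 (mod 59), so λ ≡ 6.
  x = λ² - 24 - 49 = 36 - 73 ≡ 22; y = λ·(24 - 22) - 18 ≡ 53. → (22, 53)
4P: (22, 53) + (49, 50). λ = (50 - 53)/(49 - 22) ≡ 56/27 mod 59. 27⁻¹ ≡ 35 (mod 59), so λ ≡ 13.
  x = λ² - 22 - 49 = 169 - 71 ≡ 39; y = λ·(22 - 39) - 53 ≡ 21. → (39, 21)
5P: (39, 21) + (49, 50). λ = (50 - 21)/(49 - 39) ≡ 29/10 mod 59. 10⁻¹ ≡ 6 (mod 59) since 10·6 = 60 ≡ 1, so λ ≡ 56.
  x = λ² - 39 - 49 = 3136 - 88 ≡ 39; y = λ·(39 - 39) - 21 ≡ 38. → (39, 38)
6P: (39, 38) + (49, 50). λ = (50 - 38)/(49 - 39) ≡ 12/10 mod 59. 10⁻¹ ≡ 6 (mod 59) since 10·6 = 60 ≡ 1, so λ ≡ 13.
  x = λ² - 39 - 49 = 169 - 88 ≡ 22; y = λ·(39 - 22) - 38 ≡ 6. → (22, 6)
7P: (22, 6) + (49, 50). λ = (50 - 6)/(49 - 22) ≡ 44/27 mod 59. 27⁻¹ ≡ 35 (mod 59) since 27·35 = 945 ≡ 1, so λ ≡ 6.
  x = λ² - 22 - 49 = 36 - 71 ≡ 24; y = λ·(22 - 24) - 6 ≡ 41. → (24, 41)
8P: (24, 41) + (49, 50). λ = (50 - 41)/(49 - 24) ≡ 9/25 mod 59. 25⁻¹ ≡ 26 (mod 59), so λ ≡ 57.
  x = λ² - 24 - 49 = 3249 - 73 ≡ 49; y = λ·(24 - 49) - 41 ≡ 9. → (49, 9)
9P: (49, 9) + (49, 50): same x and y₁ ≡ -y₂, so the sum is ∞.
9P = ∞, so the order is 9.

9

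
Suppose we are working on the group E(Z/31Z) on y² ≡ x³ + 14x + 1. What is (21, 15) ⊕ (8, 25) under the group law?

(21, 15) + (8, 25). λ = (25 - 15)/(8 - 21) ≡ 10/18 mod 31. 18⁻¹ ≡ 19 (mod 31), so λ ≡ 4.
  x = λ² - 21 - 8 = 16 - 29 ≡ 18; y = λ·(21 - 18) - 15 ≡ 28. → (18, 28)

(18, 28)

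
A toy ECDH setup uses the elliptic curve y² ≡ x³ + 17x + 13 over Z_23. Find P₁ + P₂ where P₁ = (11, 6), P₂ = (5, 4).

(2, 20)

(11, 6) + (5, 4). λ = (4 - 6)/(5 - 11) ≡ 21/17 mod 23. 17⁻¹ ≡ 19 (mod 23), so λ ≡ 8.
  x = λ² - 11 - 5 = 64 - 16 ≡ 2; y = λ·(11 - 2) - 6 ≡ 20. → (2, 20)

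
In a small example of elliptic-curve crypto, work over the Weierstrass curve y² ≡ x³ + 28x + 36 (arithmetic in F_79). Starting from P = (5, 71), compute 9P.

(67, 37)

Repeated addition: build up to 9P.
2P: tangent at (5, 71): λ = (3·5² + 28)/(2·71) ≡ 24/63. 63⁻¹ ≡ 74 (mod 79) since 63·74 = 4662 ≡ 1, so λ ≡ 24·74 ≡ 38.
  x = λ² - 5 - 5 = 1444 - 10 ≡ 12; y = λ·(5 - 12) - 71 ≡ 58. → (12, 58)
3P: (12, 58) + (5, 71). λ = (71 - 58)/(5 - 12) ≡ 13/72 mod 79. 72⁻¹ ≡ 45 (mod 79), so λ ≡ 32.
  x = λ² - 12 - 5 = 1024 - 17 ≡ 59; y = λ·(12 - 59) - 58 ≡ 18. → (59, 18)
4P: (59, 18) + (5, 71). λ = (71 - 18)/(5 - 59) ≡ 53/25 mod 79. 25⁻¹ ≡ 19 (mod 79) since 25·19 = 475 ≡ 1, so λ ≡ 59.
  x = λ² - 59 - 5 = 3481 - 64 ≡ 20; y = λ·(59 - 20) - 18 ≡ 71. → (20, 71)
5P: (20, 71) + (5, 71). λ = (71 - 71)/(5 - 20) ≡ 0/64 mod 79. 64⁻¹ ≡ 21 (mod 79), so λ ≡ 0.
  x = λ² - 20 - 5 = 0 - 25 ≡ 54; y = λ·(20 - 54) - 71 ≡ 8. → (54, 8)
6P: (54, 8) + (5, 71). λ = (71 - 8)/(5 - 54) ≡ 63/30 mod 79. 30⁻¹ ≡ 29 (mod 79), so λ ≡ 10.
  x = λ² - 54 - 5 = 100 - 59 ≡ 41; y = λ·(54 - 41) - 8 ≡ 43. → (41, 43)
7P: (41, 43) + (5, 71). λ = (71 - 43)/(5 - 41) ≡ 28/43 mod 79. 43⁻¹ ≡ 68 (mod 79), so λ ≡ 8.
  x = λ² - 41 - 5 = 64 - 46 ≡ 18; y = λ·(41 - 18) - 43 ≡ 62. → (18, 62)
8P: (18, 62) + (5, 71). λ = (71 - 62)/(5 - 18) ≡ 9/66 mod 79. 66⁻¹ ≡ 6 (mod 79), so λ ≡ 54.
  x = λ² - 18 - 5 = 2916 - 23 ≡ 49; y = λ·(18 - 49) - 62 ≡ 2. → (49, 2)
9P: (49, 2) + (5, 71). λ = (71 - 2)/(5 - 49) ≡ 69/35 mod 79. 35⁻¹ ≡ 70 (mod 79), so λ ≡ 11.
  x = λ² - 49 - 5 = 121 - 54 ≡ 67; y = λ·(49 - 67) - 2 ≡ 37. → (67, 37)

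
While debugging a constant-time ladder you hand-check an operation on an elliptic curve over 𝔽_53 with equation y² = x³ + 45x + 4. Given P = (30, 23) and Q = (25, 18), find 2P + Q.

First 2P:
Repeated addition: build up to 2P.
2P: tangent at (30, 23): λ = (3·30² + 45)/(2·23) ≡ 42/46. 46⁻¹ ≡ 15 (mod 53) since 46·15 = 690 ≡ 1, so λ ≡ 42·15 ≡ 47.
  x = λ² - 30 - 30 = 2209 - 60 ≡ 29; y = λ·(30 - 29) - 23 ≡ 24. → (29, 24)
2P = (29, 24).
Finally 2P + Q:
(29, 24) + (25, 18). λ = (18 - 24)/(25 - 29) ≡ 47/49 mod 53. 49⁻¹ ≡ 13 (mod 53) since 49·13 = 637 ≡ 1, so λ ≡ 28.
  x = λ² - 29 - 25 = 784 - 54 ≡ 41; y = λ·(29 - 41) - 24 ≡ 11. → (41, 11)

(41, 11)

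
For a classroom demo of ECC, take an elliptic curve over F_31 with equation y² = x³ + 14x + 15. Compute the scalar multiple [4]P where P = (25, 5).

(15, 2)

Double-and-add on 4 = (100)₂. Start with P = (25, 5) for the leading 1-bit.
double: tangent at (25, 5): λ = (3·25² + 14)/(2·5) ≡ 29/10. 10⁻¹ ≡ 28 (mod 31) since 10·28 = 280 ≡ 1, so λ ≡ 29·28 ≡ 6.
  x = λ² - 25 - 25 = 36 - 50 ≡ 17; y = λ·(25 - 17) - 5 ≡ 12. → (17, 12)
double: tangent at (17, 12): λ = (3·17² + 14)/(2·12) ≡ 13/24. 24⁻¹ ≡ 22 (mod 31), so λ ≡ 13·22 ≡ 7.
  x = λ² - 17 - 17 = 49 - 34 ≡ 15; y = λ·(17 - 15) - 12 ≡ 2. → (15, 2)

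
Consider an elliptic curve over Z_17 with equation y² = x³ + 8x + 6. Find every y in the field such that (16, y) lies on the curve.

x³ + 8x + 6 = 4230 ≡ 14 (mod 17).
14 is a non-residue mod 17; no y exists.

none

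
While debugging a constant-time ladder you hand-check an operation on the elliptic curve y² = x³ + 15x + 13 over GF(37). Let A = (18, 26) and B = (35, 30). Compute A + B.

(18, 26) + (35, 30). λ = (30 - 26)/(35 - 18) ≡ 4/17 mod 37. 17⁻¹ ≡ 24 (mod 37), so λ ≡ 22.
  x = λ² - 18 - 35 = 484 - 53 ≡ 24; y = λ·(18 - 24) - 26 ≡ 27. → (24, 27)

(24, 27)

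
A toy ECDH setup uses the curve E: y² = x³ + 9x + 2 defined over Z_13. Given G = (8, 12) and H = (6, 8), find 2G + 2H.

(10, 0)

First 2G:
Repeated addition: build up to 2G.
2G: tangent at (8, 12): λ = (3·8² + 9)/(2·12) ≡ 6/11. 11⁻¹ ≡ 6 (mod 13) since 11·6 = 66 ≡ 1, so λ ≡ 6·6 ≡ 10.
  x = λ² - 8 - 8 = 100 - 16 ≡ 6; y = λ·(8 - 6) - 12 ≡ 8. → (6, 8)
2G = (6, 8).
Next 2H:
Repeated addition: build up to 2H.
2H: tangent at (6, 8): λ = (3·6² + 9)/(2·8) ≡ 0/3. 3⁻¹ ≡ 9 (mod 13) since 3·9 = 27 ≡ 1, so λ ≡ 0·9 ≡ 0.
  x = λ² - 6 - 6 = 0 - 12 ≡ 1; y = λ·(6 - 1) - 8 ≡ 5. → (1, 5)
2H = (1, 5).
Finally 2G + 2H:
(6, 8) + (1, 5). λ = (5 - 8)/(1 - 6) ≡ 10/8 mod 13. 8⁻¹ ≡ 5 (mod 13), so λ ≡ 11.
  x = λ² - 6 - 1 = 121 - 7 ≡ 10; y = λ·(6 - 10) - 8 ≡ 0. → (10, 0)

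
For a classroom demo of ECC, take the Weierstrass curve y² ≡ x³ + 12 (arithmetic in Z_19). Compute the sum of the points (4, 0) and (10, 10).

(4, 0) + (10, 10). λ = (10 - 0)/(10 - 4) ≡ 10/6 mod 19. 6⁻¹ ≡ 16 (mod 19), so λ ≡ 8.
  x = λ² - 4 - 10 = 64 - 14 ≡ 12; y = λ·(4 - 12) - 0 ≡ 12. → (12, 12)

(12, 12)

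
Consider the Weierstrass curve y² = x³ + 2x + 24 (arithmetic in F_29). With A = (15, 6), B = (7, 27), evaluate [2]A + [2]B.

(26, 22)

First 2A:
Repeated addition: build up to 2A.
2A: tangent at (15, 6): λ = (3·15² + 2)/(2·6) ≡ 10/12. 12⁻¹ ≡ 17 (mod 29) since 12·17 = 204 ≡ 1, so λ ≡ 10·17 ≡ 25.
  x = λ² - 15 - 15 = 625 - 30 ≡ 15; y = λ·(15 - 15) - 6 ≡ 23. → (15, 23)
2A = (15, 23).
Next 2B:
Repeated addition: build up to 2B.
2B: tangent at (7, 27): λ = (3·7² + 2)/(2·27) ≡ 4/25. 25⁻¹ ≡ 7 (mod 29), so λ ≡ 4·7 ≡ 28.
  x = λ² - 7 - 7 = 784 - 14 ≡ 16; y = λ·(7 - 16) - 27 ≡ 11. → (16, 11)
2B = (16, 11).
Finally 2A + 2B:
(15, 23) + (16, 11). λ = (11 - 23)/(16 - 15) ≡ 17/1 mod 29. 1⁻¹ ≡ 1 (mod 29) since 1·1 = 1 ≡ 1, so λ ≡ 17.
  x = λ² - 15 - 16 = 289 - 31 ≡ 26; y = λ·(15 - 26) - 23 ≡ 22. → (26, 22)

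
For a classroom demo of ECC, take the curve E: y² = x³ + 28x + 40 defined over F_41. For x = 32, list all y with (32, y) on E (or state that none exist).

17, 24

x³ + 28x + 40 = 33704 ≡ 2 (mod 41).
Square roots of 2 mod 41: 17 and 24 (since 17² = 289 ≡ 2).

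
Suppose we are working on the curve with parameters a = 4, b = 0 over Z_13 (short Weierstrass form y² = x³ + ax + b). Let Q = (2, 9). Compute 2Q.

tangent at (2, 9): λ = (3·2² + 4)/(2·9) ≡ 3/5. 5⁻¹ ≡ 8 (mod 13) since 5·8 = 40 ≡ 1, so λ ≡ 3·8 ≡ 11.
  x = λ² - 2 - 2 = 121 - 4 ≡ 0; y = λ·(2 - 0) - 9 ≡ 0. → (0, 0)

(0, 0)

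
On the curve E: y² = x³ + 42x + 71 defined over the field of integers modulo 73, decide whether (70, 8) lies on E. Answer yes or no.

y² = 8² ≡ 64; x³ + 42x + 71 = 346011 ≡ 64 (mod 73). 64 = 64.

yes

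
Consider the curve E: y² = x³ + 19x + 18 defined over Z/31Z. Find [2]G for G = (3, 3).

(8, 0)

tangent at (3, 3): λ = (3·3² + 19)/(2·3) ≡ 15/6. 6⁻¹ ≡ 26 (mod 31) since 6·26 = 156 ≡ 1, so λ ≡ 15·26 ≡ 18.
  x = λ² - 3 - 3 = 324 - 6 ≡ 8; y = λ·(3 - 8) - 3 ≡ 0. → (8, 0)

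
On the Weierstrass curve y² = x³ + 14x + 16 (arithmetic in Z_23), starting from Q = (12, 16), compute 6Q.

Double-and-add on 6 = (110)₂. Start with Q = (12, 16) for the leading 1-bit.
double: tangent at (12, 16): λ = (3·12² + 14)/(2·16) ≡ 9/9. 9⁻¹ ≡ 18 (mod 23), so λ ≡ 9·18 ≡ 1.
  x = λ² - 12 - 12 = 1 - 24 ≡ 0; y = λ·(12 - 0) - 16 ≡ 19. → (0, 19)
add Q: (0, 19) + (12, 16). λ = (16 - 19)/(12 - 0) ≡ 20/12 mod 23. 12⁻¹ ≡ 2 (mod 23), so λ ≡ 17.
  x = λ² - 0 - 12 = 289 - 12 ≡ 1; y = λ·(0 - 1) - 19 ≡ 10. → (1, 10)
double: tangent at (1, 10): λ = (3·1² + 14)/(2·10) ≡ 17/20. 20⁻¹ ≡ 15 (mod 23) since 20·15 = 300 ≡ 1, so λ ≡ 17·15 ≡ 2.
  x = λ² - 1 - 1 = 4 - 2 ≡ 2; y = λ·(1 - 2) - 10 ≡ 11. → (2, 11)

(2, 11)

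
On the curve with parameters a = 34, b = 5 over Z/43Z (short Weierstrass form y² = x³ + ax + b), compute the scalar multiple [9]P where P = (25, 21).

Repeated addition: build up to 9P.
2P: tangent at (25, 21): λ = (3·25² + 34)/(2·21) ≡ 17/42. 42⁻¹ ≡ 42 (mod 43) since 42·42 = 1764 ≡ 1, so λ ≡ 17·42 ≡ 26.
  x = λ² - 25 - 25 = 676 - 50 ≡ 24; y = λ·(25 - 24) - 21 ≡ 5. → (24, 5)
3P: (24, 5) + (25, 21). λ = (21 - 5)/(25 - 24) ≡ 16/1 mod 43. 1⁻¹ ≡ 1 (mod 43), so λ ≡ 16.
  x = λ² - 24 - 25 = 256 - 49 ≡ 35; y = λ·(24 - 35) - 5 ≡ 34. → (35, 34)
4P: (35, 34) + (25, 21). λ = (21 - 34)/(25 - 35) ≡ 30/33 mod 43. 33⁻¹ ≡ 30 (mod 43), so λ ≡ 40.
  x = λ² - 35 - 25 = 1600 - 60 ≡ 35; y = λ·(35 - 35) - 34 ≡ 9. → (35, 9)
5P: (35, 9) + (25, 21). λ = (21 - 9)/(25 - 35) ≡ 12/33 mod 43. 33⁻¹ ≡ 30 (mod 43) since 33·30 = 990 ≡ 1, so λ ≡ 16.
  x = λ² - 35 - 25 = 256 - 60 ≡ 24; y = λ·(35 - 24) - 9 ≡ 38. → (24, 38)
6P: (24, 38) + (25, 21). λ = (21 - 38)/(25 - 24) ≡ 26/1 mod 43. 1⁻¹ ≡ 1 (mod 43), so λ ≡ 26.
  x = λ² - 24 - 25 = 676 - 49 ≡ 25; y = λ·(24 - 25) - 38 ≡ 22. → (25, 22)
7P: (25, 22) + (25, 21): same x and y₁ ≡ -y₂, so the sum is O.
8P: O + (25, 21) = (25, 21) (identity).
9P: tangent at (25, 21): λ = (3·25² + 34)/(2·21) ≡ 17/42. 42⁻¹ ≡ 42 (mod 43), so λ ≡ 17·42 ≡ 26.
  x = λ² - 25 - 25 = 676 - 50 ≡ 24; y = λ·(25 - 24) - 21 ≡ 5. → (24, 5)

(24, 5)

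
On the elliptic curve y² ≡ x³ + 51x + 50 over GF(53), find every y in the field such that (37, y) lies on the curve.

x³ + 51x + 50 = 52590 ≡ 14 (mod 53).
14 is a non-residue mod 53; no y exists.

none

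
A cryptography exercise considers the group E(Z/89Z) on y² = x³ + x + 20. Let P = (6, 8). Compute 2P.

(73, 64)

tangent at (6, 8): λ = (3·6² + 1)/(2·8) ≡ 20/16. 16⁻¹ ≡ 39 (mod 89) since 16·39 = 624 ≡ 1, so λ ≡ 20·39 ≡ 68.
  x = λ² - 6 - 6 = 4624 - 12 ≡ 73; y = λ·(6 - 73) - 8 ≡ 64. → (73, 64)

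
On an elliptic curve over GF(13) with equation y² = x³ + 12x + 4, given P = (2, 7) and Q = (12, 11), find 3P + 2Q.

First 3P:
Repeated addition: build up to 3P.
2P: tangent at (2, 7): λ = (3·2² + 12)/(2·7) ≡ 11/1. 1⁻¹ ≡ 1 (mod 13), so λ ≡ 11·1 ≡ 11.
  x = λ² - 2 - 2 = 121 - 4 ≡ 0; y = λ·(2 - 0) - 7 ≡ 2. → (0, 2)
3P: (0, 2) + (2, 7). λ = (7 - 2)/(2 - 0) ≡ 5/2 mod 13. 2⁻¹ ≡ 7 (mod 13), so λ ≡ 9.
  x = λ² - 0 - 2 = 81 - 2 ≡ 1; y = λ·(0 - 1) - 2 ≡ 2. → (1, 2)
3P = (1, 2).
Next 2Q:
Repeated addition: build up to 2Q.
2Q: tangent at (12, 11): λ = (3·12² + 12)/(2·11) ≡ 2/9. 9⁻¹ ≡ 3 (mod 13), so λ ≡ 2·3 ≡ 6.
  x = λ² - 12 - 12 = 36 - 24 ≡ 12; y = λ·(12 - 12) - 11 ≡ 2. → (12, 2)
2Q = (12, 2).
Finally 3P + 2Q:
(1, 2) + (12, 2). λ = (2 - 2)/(12 - 1) ≡ 0/11 mod 13. 11⁻¹ ≡ 6 (mod 13), so λ ≡ 0.
  x = λ² - 1 - 12 = 0 - 13 ≡ 0; y = λ·(1 - 0) - 2 ≡ 11. → (0, 11)

(0, 11)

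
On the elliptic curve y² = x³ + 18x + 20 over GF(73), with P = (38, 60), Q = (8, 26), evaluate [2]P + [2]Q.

First 2P:
Repeated addition: build up to 2P.
2P: tangent at (38, 60): λ = (3·38² + 18)/(2·60) ≡ 43/47. 47⁻¹ ≡ 14 (mod 73) since 47·14 = 658 ≡ 1, so λ ≡ 43·14 ≡ 18.
  x = λ² - 38 - 38 = 324 - 76 ≡ 29; y = λ·(38 - 29) - 60 ≡ 29. → (29, 29)
2P = (29, 29).
Next 2Q:
Repeated addition: build up to 2Q.
2Q: tangent at (8, 26): λ = (3·8² + 18)/(2·26) ≡ 64/52. 52⁻¹ ≡ 66 (mod 73) since 52·66 = 3432 ≡ 1, so λ ≡ 64·66 ≡ 63.
  x = λ² - 8 - 8 = 3969 - 16 ≡ 11; y = λ·(8 - 11) - 26 ≡ 4. → (11, 4)
2Q = (11, 4).
Finally 2P + 2Q:
(29, 29) + (11, 4). λ = (4 - 29)/(11 - 29) ≡ 48/55 mod 73. 55⁻¹ ≡ 4 (mod 73), so λ ≡ 46.
  x = λ² - 29 - 11 = 2116 - 40 ≡ 32; y = λ·(29 - 32) - 29 ≡ 52. → (32, 52)

(32, 52)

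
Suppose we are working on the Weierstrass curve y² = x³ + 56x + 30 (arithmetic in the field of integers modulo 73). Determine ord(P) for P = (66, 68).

2P: tangent at (66, 68): λ = (3·66² + 56)/(2·68) ≡ 57/63. 63⁻¹ ≡ 51 (mod 73) since 63·51 = 3213 ≡ 1, so λ ≡ 57·51 ≡ 60.
  x = λ² - 66 - 66 = 3600 - 132 ≡ 37; y = λ·(66 - 37) - 68 ≡ 66. → (37, 66)
3P: (37, 66) + (66, 68). λ = (68 - 66)/(66 - 37) ≡ 2/29 mod 73. 29⁻¹ ≡ 68 (mod 73) since 29·68 = 1972 ≡ 1, so λ ≡ 63.
  x = λ² - 37 - 66 = 3969 - 103 ≡ 70; y = λ·(37 - 70) - 66 ≡ 45. → (70, 45)
4P: (70, 45) + (66, 68). λ = (68 - 45)/(66 - 70) ≡ 23/69 mod 73. 69⁻¹ ≡ 18 (mod 73), so λ ≡ 49.
  x = λ² - 70 - 66 = 2401 - 136 ≡ 2; y = λ·(70 - 2) - 45 ≡ 2. → (2, 2)
5P: (2, 2) + (66, 68). λ = (68 - 2)/(66 - 2) ≡ 66/64 mod 73. 64⁻¹ ≡ 8 (mod 73), so λ ≡ 17.
  x = λ² - 2 - 66 = 289 - 68 ≡ 2; y = λ·(2 - 2) - 2 ≡ 71. → (2, 71)
6P: (2, 71) + (66, 68). λ = (68 - 71)/(66 - 2) ≡ 70/64 mod 73. 64⁻¹ ≡ 8 (mod 73), so λ ≡ 49.
  x = λ² - 2 - 66 = 2401 - 68 ≡ 70; y = λ·(2 - 70) - 71 ≡ 28. → (70, 28)
7P: (70, 28) + (66, 68). λ = (68 - 28)/(66 - 70) ≡ 40/69 mod 73. 69⁻¹ ≡ 18 (mod 73), so λ ≡ 63.
  x = λ² - 70 - 66 = 3969 - 136 ≡ 37; y = λ·(70 - 37) - 28 ≡ 7. → (37, 7)
8P: (37, 7) + (66, 68). λ = (68 - 7)/(66 - 37) ≡ 61/29 mod 73. 29⁻¹ ≡ 68 (mod 73), so λ ≡ 60.
  x = λ² - 37 - 66 = 3600 - 103 ≡ 66; y = λ·(37 - 66) - 7 ≡ 5. → (66, 5)
9P: (66, 5) + (66, 68): same x and y₁ ≡ -y₂, so the sum is 𝒪.
9P = 𝒪, so the order is 9.

9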